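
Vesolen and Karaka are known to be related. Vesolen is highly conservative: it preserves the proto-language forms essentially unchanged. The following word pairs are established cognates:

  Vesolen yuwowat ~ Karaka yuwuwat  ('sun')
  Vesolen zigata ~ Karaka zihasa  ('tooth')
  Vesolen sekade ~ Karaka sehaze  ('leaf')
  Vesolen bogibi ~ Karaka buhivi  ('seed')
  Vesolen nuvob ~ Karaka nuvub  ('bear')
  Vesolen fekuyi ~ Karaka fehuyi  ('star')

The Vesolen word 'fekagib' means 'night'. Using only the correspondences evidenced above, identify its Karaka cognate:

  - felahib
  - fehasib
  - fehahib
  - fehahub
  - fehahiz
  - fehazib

fehahib

sekade ~ sehaze — Vesolen k corresponds to Karaka h between vowels (before a back vowel).
bogibi ~ buhivi — Vesolen g corresponds to Karaka h between vowels (before a front vowel).
Applying these to Vesolen 'fekagib':
  fekagib → fehagib   (k→h between vowels (before a back vowel))
  fehagib → fehahib   (g→h between vowels (before a front vowel))
So the Karaka cognate is 'fehahib'.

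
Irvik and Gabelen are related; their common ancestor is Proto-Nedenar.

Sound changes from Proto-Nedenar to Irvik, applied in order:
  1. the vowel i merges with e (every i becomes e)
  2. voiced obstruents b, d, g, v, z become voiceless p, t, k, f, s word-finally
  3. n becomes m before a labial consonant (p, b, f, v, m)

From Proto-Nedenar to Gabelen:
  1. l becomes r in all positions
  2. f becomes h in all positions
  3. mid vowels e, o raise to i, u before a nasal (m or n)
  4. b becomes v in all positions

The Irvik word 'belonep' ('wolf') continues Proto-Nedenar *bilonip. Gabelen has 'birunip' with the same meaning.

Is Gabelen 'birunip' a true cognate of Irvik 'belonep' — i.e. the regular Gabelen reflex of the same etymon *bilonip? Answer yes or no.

no

Derive the expected Gabelen reflex of *bilonip:
Gabelen: *bilonip
  bilonip → bironip   [unconditioned shift]
  bironip (rule 2 does not apply)
  bironip → birunip   [pre-nasal raising]
  birunip → virunip   [unconditioned shift]
  giving Gabelen virunip.
The regular Gabelen reflex would be 'virunip', but the attested form is 'birunip'. The correspondence is irregular, so they are not cognates (the Gabelen form has a different source).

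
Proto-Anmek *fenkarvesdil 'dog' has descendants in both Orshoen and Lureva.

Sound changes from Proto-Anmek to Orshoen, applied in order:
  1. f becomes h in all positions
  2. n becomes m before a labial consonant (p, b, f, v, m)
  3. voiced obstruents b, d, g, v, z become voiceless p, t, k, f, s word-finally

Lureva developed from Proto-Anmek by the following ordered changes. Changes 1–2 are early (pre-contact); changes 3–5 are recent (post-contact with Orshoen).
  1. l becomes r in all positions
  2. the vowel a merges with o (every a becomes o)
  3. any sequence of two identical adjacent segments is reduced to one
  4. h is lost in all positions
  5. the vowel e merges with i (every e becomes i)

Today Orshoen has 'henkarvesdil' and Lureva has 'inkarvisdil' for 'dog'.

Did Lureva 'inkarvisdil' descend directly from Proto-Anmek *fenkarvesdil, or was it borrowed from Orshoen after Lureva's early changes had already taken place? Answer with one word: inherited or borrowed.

If inherited, *fenkarvesdil would pass through all of Lureva's changes:
Lureva: *fenkarvesdil > fenkarvesdir > fenkorvesdir > finkorvisdir  (by unconditioned shift, vowel merger, vowel merger)
If borrowed from Orshoen 'henkarvesdil' after the early changes, it would undergo only the recent ones:
  rule 3 (degemination): no change (henkarvesdil)
  rule 4 (h-loss): henkarvesdil → enkarvesdil
  rule 5 (vowel merger): enkarvesdil → inkarvisdil
  ⇒ as a loan: inkarvisdil
Lureva 'inkarvisdil' matches the loan outcome 'inkarvisdil', not the inherited 'finkorvisdir' — it skipped the early Lureva changes, so it was borrowed from Orshoen.

borrowed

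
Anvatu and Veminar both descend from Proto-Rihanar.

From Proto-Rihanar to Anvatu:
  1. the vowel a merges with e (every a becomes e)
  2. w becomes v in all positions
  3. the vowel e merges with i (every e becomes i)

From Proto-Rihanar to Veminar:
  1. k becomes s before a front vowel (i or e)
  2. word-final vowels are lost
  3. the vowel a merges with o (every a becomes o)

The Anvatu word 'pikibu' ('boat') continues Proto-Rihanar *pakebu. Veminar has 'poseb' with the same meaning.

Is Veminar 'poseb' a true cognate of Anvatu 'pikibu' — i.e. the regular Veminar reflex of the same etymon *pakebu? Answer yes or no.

yes

Derive the expected Veminar reflex of *pakebu:
Veminar: *pakebu
  pakebu → pasebu   [palatalisation]
  pasebu → paseb   [apocope]
  paseb → poseb   [vowel merger]
  giving Veminar poseb.
Veminar 'poseb' matches the regular reflex exactly, so the pair is cognate.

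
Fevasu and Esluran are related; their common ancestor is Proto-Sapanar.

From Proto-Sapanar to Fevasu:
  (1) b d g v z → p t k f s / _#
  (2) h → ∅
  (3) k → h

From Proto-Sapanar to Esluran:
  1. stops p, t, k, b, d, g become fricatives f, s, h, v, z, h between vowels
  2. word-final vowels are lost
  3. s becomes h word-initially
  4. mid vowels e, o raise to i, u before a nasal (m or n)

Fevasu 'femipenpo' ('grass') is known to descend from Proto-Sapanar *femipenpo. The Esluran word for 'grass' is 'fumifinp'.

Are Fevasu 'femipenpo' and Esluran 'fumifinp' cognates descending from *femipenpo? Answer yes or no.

no

Derive the expected Esluran reflex of *femipenpo:
Esluran: start from *femipenpo.
  rule 1 (intervocalic lenition): femipenpo → femifenpo
  rule 2 (apocope): femifenpo → femifenp
  rule 3: no change — femifenp
  rule 4 (pre-nasal raising): femifenp → fimifinp
  ⇒ Esluran fimifinp
The regular Esluran reflex would be 'fimifinp', but the attested form is 'fumifinp'. The correspondence is irregular, so they are not cognates (the Esluran form has a different source).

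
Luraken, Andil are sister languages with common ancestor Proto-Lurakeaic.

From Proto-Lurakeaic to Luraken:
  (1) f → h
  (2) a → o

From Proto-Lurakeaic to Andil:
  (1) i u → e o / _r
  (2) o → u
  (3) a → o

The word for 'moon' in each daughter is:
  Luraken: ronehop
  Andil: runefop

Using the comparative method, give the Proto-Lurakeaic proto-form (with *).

*ronefap

Position 5: Luraken has h, Andil has f. Andil preserves f here (none of its changes turn any other segment into f), so the proto-segment is *f.
Position 2: Luraken has o, Andil has u. Taking the neighbouring segments as reconstructed: Luraken o could go back to *a or *o; Andil u could go back to *o or *u — the one source consistent with every daughter is *o.
Position 6: Luraken has o, Andil has o. In Andil, o can only continue *a, so the proto-segment is *a.
This points to *ronefap. Verify forward in each daughter:
Luraken: start from *ronefap.
  rule 1 (unconditioned shift): ronefap → ronehap
  rule 2 (vowel merger): ronehap → ronehop
  ⇒ Luraken ronehop
Andil: start from *ronefap.
  rule 1: no change — ronefap
  rule 2 (vowel merger): ronefap → runefap
  rule 3 (vowel merger): runefap → runefop
  ⇒ Andil runefop
Only *ronefap yields all of Luraken ronehop, Andil runefop.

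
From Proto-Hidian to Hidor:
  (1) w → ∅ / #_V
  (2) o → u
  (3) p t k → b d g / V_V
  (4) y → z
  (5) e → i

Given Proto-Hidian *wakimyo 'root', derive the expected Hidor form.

Hidor: start from *wakimyo.
  rule 1 (glide loss): wakimyo → akimyo
  rule 2 (vowel merger): akimyo → akimyu
  rule 3 (intervocalic voicing): akimyu → agimyu
  rule 4 (unconditioned shift): agimyu → agimzu
  rule 5: no change — agimzu
  ⇒ Hidor agimzu

agimzu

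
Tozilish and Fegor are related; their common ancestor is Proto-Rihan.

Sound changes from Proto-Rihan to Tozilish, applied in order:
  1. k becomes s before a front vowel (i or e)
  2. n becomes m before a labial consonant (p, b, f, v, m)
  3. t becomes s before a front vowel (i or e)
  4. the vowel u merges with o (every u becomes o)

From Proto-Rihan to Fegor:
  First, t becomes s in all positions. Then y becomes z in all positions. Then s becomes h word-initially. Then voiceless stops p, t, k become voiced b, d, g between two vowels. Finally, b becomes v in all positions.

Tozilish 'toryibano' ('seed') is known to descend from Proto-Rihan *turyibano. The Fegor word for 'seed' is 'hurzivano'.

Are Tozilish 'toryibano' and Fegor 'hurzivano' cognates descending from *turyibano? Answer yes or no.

yes

Derive the expected Fegor reflex of *turyibano:
Fegor: *turyibano
  turyibano → suryibano   [unconditioned shift]
  suryibano → surzibano   [unconditioned shift]
  surzibano → hurzibano   [debuccalisation]
  hurzibano (rule 4 does not apply)
  hurzibano → hurzivano   [unconditioned shift]
  giving Fegor hurzivano.
Fegor 'hurzivano' matches the regular reflex exactly, so the pair is cognate.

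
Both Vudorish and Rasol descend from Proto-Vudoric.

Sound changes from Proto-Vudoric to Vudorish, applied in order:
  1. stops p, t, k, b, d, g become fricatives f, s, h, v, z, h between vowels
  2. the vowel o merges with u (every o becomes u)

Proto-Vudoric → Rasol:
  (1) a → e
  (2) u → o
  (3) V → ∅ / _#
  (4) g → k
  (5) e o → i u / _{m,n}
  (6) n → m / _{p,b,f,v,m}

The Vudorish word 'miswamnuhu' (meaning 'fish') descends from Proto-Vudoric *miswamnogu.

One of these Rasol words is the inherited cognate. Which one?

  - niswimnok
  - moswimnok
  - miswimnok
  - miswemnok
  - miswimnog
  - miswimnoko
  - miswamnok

Rasol: start from *miswamnogu.
  rule 1 (vowel merger): miswamnogu → miswemnogu
  rule 2 (vowel merger): miswemnogu → miswemnogo
  rule 3 (apocope): miswemnogo → miswemnog
  rule 4 (unconditioned shift): miswemnog → miswemnok
  rule 5 (pre-nasal raising): miswemnok → miswimnok
  rule 6: no change — miswimnok
  ⇒ Rasol miswimnok
Only 'miswimnok' matches the regular Rasol development of *miswamnogu.

miswimnok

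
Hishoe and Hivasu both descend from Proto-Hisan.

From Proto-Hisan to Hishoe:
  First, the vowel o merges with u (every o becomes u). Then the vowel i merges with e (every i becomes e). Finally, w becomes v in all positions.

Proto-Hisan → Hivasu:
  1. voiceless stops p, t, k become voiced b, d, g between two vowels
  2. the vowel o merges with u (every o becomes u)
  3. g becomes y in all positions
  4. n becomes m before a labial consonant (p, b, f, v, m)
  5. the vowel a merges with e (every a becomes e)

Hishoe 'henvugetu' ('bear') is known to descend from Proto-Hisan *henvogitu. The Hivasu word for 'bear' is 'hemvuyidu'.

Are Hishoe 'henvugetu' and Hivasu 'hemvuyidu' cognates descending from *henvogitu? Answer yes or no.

Derive the expected Hivasu reflex of *henvogitu:
Hivasu: *henvogitu
  henvogitu → henvogidu   [intervocalic voicing]
  henvogidu → henvugidu   [vowel merger]
  henvugidu → henvuyidu   [unconditioned shift]
  henvuyidu → hemvuyidu   [nasal place assimilation]
  hemvuyidu (rule 5 does not apply)
  giving Hivasu hemvuyidu.
Hivasu 'hemvuyidu' matches the regular reflex exactly, so the pair is cognate.

yes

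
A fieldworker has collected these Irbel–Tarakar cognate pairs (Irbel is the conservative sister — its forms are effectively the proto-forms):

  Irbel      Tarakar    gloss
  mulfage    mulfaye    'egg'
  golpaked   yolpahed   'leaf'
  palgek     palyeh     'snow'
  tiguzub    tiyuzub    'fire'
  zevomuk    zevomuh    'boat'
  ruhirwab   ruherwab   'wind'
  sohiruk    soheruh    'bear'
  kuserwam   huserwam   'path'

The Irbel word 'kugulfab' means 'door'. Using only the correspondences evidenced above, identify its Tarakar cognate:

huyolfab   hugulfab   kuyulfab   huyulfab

kuserwam ~ huserwam — Irbel k corresponds to Tarakar h word-initially before a back vowel.
tiguzub ~ tiyuzub — Irbel g corresponds to Tarakar y between vowels (before a back vowel).
Applying these to Irbel 'kugulfab':
  kugulfab → hugulfab   (k→h word-initially before a back vowel)
  hugulfab → huyulfab   (g→y between vowels (before a back vowel))
So the Tarakar cognate is 'huyulfab'.

huyulfab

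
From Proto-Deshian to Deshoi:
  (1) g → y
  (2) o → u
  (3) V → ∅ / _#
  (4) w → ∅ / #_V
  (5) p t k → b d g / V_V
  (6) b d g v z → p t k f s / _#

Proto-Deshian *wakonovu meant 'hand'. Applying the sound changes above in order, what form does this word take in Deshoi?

Deshoi: start from *wakonovu.
  rule 1: no change — wakonovu
  rule 2 (vowel merger): wakonovu → wakunuvu
  rule 3 (apocope): wakunuvu → wakunuv
  rule 4 (glide loss): wakunuv → akunuv
  rule 5 (intervocalic voicing): akunuv → agunuv
  rule 6 (final devoicing): agunuv → agunuf
  ⇒ Deshoi agunuf

agunuf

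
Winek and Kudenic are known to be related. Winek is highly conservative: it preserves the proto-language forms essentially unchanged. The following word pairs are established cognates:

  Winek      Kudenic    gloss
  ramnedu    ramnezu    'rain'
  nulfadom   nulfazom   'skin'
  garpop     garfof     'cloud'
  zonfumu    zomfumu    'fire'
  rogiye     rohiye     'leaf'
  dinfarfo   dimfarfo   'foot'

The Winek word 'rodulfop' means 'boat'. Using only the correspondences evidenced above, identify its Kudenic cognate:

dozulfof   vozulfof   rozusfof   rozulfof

rozulfof

ramnedu ~ ramnezu — Winek d corresponds to Kudenic z between vowels (before a back vowel).
garpop ~ garfof — Winek p corresponds to Kudenic f word-finally.
Applying these to Winek 'rodulfop':
  rodulfop → rozulfop   (d→z between vowels (before a back vowel))
  rozulfop → rozulfof   (p→f word-finally)
So the Kudenic cognate is 'rozulfof'.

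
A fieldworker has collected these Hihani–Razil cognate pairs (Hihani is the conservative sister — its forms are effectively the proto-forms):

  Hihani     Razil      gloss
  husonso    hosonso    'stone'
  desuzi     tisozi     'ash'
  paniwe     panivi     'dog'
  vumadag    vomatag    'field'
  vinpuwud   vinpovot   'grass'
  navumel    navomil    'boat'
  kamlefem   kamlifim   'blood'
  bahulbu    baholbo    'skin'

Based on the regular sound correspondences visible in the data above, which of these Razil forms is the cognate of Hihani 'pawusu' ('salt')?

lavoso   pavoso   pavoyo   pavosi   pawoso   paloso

pavoso

vinpuwud ~ vinpovot — Hihani w corresponds to Razil v between vowels (before a back vowel).
husonso ~ hosonso, desuzi ~ tisozi — Hihani u corresponds to Razil o after a consonant, before a consonant other than r, m, n, p, b, f, v.
bahulbu ~ baholbo — Hihani u corresponds to Razil o word-finally.
Applying these to Hihani 'pawusu':
  pawusu → pavusu   (w→v between vowels (before a back vowel))
  pavusu → pavosu   (u→o after a consonant, before a consonant other than r, m, n, p, b, f, v)
  pavosu → pavoso   (u→o word-finally)
So the Razil cognate is 'pavoso'.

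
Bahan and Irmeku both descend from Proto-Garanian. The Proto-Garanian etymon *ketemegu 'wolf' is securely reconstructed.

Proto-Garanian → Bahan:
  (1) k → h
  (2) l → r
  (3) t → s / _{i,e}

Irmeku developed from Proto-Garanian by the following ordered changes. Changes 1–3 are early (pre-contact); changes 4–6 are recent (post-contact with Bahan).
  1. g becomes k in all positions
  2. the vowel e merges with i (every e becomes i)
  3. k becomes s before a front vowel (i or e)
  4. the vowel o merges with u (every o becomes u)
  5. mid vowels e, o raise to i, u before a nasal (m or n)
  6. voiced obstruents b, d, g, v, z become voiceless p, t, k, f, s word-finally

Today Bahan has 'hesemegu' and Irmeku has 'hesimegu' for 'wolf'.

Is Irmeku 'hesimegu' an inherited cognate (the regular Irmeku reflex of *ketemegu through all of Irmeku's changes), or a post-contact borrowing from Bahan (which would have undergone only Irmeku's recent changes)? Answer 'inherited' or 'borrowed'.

If inherited, *ketemegu would pass through all of Irmeku's changes:
Irmeku: *ketemegu
  ketemegu → ketemeku   [unconditioned shift]
  ketemeku → kitimiku   [vowel merger]
  kitimiku → sitimiku   [palatalisation]
  sitimiku (rule 4 does not apply)
  sitimiku (rule 5 does not apply)
  sitimiku (rule 6 does not apply)
  giving Irmeku sitimiku.
If borrowed from Bahan 'hesemegu' after the early changes, it would undergo only the recent ones:
  rule 4 (vowel merger): no change (hesemegu)
  rule 5 (pre-nasal raising): hesemegu → hesimegu
  rule 6 (final devoicing): no change (hesimegu)
  ⇒ as a loan: hesimegu
Irmeku 'hesimegu' matches the loan outcome 'hesimegu', not the inherited 'sitimiku' — it skipped the early Irmeku changes, so it was borrowed from Bahan.

borrowed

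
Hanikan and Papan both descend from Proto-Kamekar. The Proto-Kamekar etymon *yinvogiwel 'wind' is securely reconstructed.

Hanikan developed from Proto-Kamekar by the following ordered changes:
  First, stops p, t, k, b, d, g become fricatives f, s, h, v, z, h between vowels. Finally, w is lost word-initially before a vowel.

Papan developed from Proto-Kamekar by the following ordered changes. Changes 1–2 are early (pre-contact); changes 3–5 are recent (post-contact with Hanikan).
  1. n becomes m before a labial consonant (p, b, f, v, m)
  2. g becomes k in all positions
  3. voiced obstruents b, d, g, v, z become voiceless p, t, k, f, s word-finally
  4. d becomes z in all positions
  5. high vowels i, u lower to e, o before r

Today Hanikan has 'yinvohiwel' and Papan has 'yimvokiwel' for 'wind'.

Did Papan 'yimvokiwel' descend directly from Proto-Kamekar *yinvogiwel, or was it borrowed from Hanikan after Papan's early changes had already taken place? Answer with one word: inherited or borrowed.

If inherited, *yinvogiwel would pass through all of Papan's changes:
Papan: *yinvogiwel
  yinvogiwel → yimvogiwel   [nasal place assimilation]
  yimvogiwel → yimvokiwel   [unconditioned shift]
  yimvokiwel (rule 3 does not apply)
  yimvokiwel (rule 4 does not apply)
  yimvokiwel (rule 5 does not apply)
  giving Papan yimvokiwel.
If borrowed from Hanikan 'yinvohiwel' after the early changes, it would undergo only the recent ones:
  rule 3 (final devoicing): no change (yinvohiwel)
  rule 4 (unconditioned shift): no change (yinvohiwel)
  rule 5 (pre-rhotic lowering): no change (yinvohiwel)
  ⇒ as a loan: yinvohiwel
Papan 'yimvokiwel' matches the inherited outcome exactly, so it is an inherited cognate, not a loan.

inherited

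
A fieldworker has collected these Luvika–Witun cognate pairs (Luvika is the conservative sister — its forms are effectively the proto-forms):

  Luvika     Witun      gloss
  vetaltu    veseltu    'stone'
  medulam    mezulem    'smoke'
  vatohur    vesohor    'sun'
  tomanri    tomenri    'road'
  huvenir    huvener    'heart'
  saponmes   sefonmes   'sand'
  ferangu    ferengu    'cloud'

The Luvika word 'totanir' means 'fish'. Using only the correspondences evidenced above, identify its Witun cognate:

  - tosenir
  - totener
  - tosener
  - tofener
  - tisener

vetaltu ~ veseltu — Luvika t corresponds to Witun s between vowels (before a back vowel).
tomanri ~ tomenri, ferangu ~ ferengu — Luvika a corresponds to Witun e after a consonant, before a nasal.
huvenir ~ huvener — Luvika i corresponds to Witun e after a consonant, before r.
Applying these to Luvika 'totanir':
  totanir → tosanir   (t→s between vowels (before a back vowel))
  tosanir → tosenir   (a→e after a consonant, before a nasal)
  tosenir → tosener   (i→e after a consonant, before r)
So the Witun cognate is 'tosener'.

tosener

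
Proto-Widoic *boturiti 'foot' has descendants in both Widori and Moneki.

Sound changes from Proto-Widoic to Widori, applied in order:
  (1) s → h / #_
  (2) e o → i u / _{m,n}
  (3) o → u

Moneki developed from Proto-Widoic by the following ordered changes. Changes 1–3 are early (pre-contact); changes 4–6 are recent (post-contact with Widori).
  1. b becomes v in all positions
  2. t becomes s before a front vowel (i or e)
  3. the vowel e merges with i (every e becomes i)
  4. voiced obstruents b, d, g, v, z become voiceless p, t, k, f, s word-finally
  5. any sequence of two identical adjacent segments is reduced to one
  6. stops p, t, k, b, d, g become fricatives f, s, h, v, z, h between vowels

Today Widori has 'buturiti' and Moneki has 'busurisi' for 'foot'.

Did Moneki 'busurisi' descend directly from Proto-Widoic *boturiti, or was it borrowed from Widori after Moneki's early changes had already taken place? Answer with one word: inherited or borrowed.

borrowed

If inherited, *boturiti would pass through all of Moneki's changes:
Moneki: *boturiti > voturiti > voturisi > vosurisi  (by unconditioned shift, palatalisation, intervocalic lenition)
If borrowed from Widori 'buturiti' after the early changes, it would undergo only the recent ones:
  rule 4 (final devoicing): no change (buturiti)
  rule 5 (degemination): no change (buturiti)
  rule 6 (intervocalic lenition): buturiti → busurisi
  ⇒ as a loan: busurisi
Moneki 'busurisi' matches the loan outcome 'busurisi', not the inherited 'vosurisi' — it skipped the early Moneki changes, so it was borrowed from Widori.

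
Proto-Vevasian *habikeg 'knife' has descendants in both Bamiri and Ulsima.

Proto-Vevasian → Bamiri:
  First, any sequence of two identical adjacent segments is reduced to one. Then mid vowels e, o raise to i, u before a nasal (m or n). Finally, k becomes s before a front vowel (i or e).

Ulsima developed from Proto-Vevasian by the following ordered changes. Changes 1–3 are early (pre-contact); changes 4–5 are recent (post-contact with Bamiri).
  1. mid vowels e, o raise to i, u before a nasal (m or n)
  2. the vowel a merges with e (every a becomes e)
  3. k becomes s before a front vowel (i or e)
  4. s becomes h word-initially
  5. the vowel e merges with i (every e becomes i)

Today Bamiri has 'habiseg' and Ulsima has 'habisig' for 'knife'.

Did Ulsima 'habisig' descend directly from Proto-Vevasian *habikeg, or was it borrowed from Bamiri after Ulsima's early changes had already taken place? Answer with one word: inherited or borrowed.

If inherited, *habikeg would pass through all of Ulsima's changes:
Ulsima: start from *habikeg.
  rule 1: no change — habikeg
  rule 2 (vowel merger): habikeg → hebikeg
  rule 3 (palatalisation): hebikeg → hebiseg
  rule 4: no change — hebiseg
  rule 5 (vowel merger): hebiseg → hibisig
  ⇒ Ulsima hibisig
If borrowed from Bamiri 'habiseg' after the early changes, it would undergo only the recent ones:
  rule 4 (debuccalisation): no change (habiseg)
  rule 5 (vowel merger): habiseg → habisig
  ⇒ as a loan: habisig
Ulsima 'habisig' matches the loan outcome 'habisig', not the inherited 'hibisig' — it skipped the early Ulsima changes, so it was borrowed from Bamiri.

borrowed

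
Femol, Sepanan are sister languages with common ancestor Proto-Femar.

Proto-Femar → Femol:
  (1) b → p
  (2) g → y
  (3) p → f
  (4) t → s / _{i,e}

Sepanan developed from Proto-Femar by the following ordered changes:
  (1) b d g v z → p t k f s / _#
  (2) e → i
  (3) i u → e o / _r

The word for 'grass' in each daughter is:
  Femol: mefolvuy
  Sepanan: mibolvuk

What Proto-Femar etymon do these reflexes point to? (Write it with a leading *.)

Position 2: Femol has e, Sepanan has i. Femol preserves e here (none of its changes turn any other segment into e), so the proto-segment is *e.
Position 8: Femol has y, Sepanan has k. Taking the neighbouring segments as reconstructed: Femol y could go back to *g or *y; Sepanan k could go back to *k or *g — the one source consistent with every daughter is *g.
Position 3: Femol has f, Sepanan has b. Sepanan preserves b here (none of its changes turn any other segment into b), so the proto-segment is *b.
Continuing position by position gives *mebolvug; check it forward:
Femol: start from *mebolvug.
  rule 1 (unconditioned shift): mebolvug → mepolvug
  rule 2 (unconditioned shift): mepolvug → mepolvuy
  rule 3 (unconditioned shift): mepolvuy → mefolvuy
  rule 4: no change — mefolvuy
  ⇒ Femol mefolvuy
Sepanan: *mebolvug > mebolvuk > mibolvuk  (by final devoicing, vowel merger)
No other proto-form is consistent with every reflex, so the reconstruction is *mebolvug.

*mebolvug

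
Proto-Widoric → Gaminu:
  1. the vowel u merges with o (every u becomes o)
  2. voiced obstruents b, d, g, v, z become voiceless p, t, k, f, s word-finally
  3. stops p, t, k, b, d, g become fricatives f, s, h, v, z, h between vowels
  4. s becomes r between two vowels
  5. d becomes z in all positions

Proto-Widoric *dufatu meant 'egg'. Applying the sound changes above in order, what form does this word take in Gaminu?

Gaminu: *dufatu > dofato > dofaso > dofaro > zofaro  (by vowel merger, intervocalic lenition, rhotacism, unconditioned shift)

zofaro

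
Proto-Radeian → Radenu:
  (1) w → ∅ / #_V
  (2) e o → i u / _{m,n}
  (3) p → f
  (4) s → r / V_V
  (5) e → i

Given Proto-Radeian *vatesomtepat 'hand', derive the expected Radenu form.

vatirumtifat

Radenu: *vatesomtepat
  vatesomtepat (rule 1 does not apply)
  vatesomtepat → vatesumtepat   [pre-nasal raising]
  vatesumtepat → vatesumtefat   [unconditioned shift]
  vatesumtefat → vaterumtefat   [rhotacism]
  vaterumtefat → vatirumtifat   [vowel merger]
  giving Radenu vatirumtifat.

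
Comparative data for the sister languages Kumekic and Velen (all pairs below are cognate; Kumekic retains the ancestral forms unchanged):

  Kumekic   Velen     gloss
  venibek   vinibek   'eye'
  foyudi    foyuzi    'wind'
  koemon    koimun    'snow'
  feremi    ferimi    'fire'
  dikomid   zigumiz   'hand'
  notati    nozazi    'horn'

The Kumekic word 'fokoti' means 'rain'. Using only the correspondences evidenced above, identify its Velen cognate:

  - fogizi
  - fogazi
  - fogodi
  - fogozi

dikomid ~ zigumiz — Kumekic k corresponds to Velen g between vowels (before a back vowel).
notati ~ nozazi — Kumekic t corresponds to Velen z between vowels (before a front vowel).
Applying these to Kumekic 'fokoti':
  fokoti → fogoti   (k→g between vowels (before a back vowel))
  fogoti → fogozi   (t→z between vowels (before a front vowel))
So the Velen cognate is 'fogozi'.

fogozi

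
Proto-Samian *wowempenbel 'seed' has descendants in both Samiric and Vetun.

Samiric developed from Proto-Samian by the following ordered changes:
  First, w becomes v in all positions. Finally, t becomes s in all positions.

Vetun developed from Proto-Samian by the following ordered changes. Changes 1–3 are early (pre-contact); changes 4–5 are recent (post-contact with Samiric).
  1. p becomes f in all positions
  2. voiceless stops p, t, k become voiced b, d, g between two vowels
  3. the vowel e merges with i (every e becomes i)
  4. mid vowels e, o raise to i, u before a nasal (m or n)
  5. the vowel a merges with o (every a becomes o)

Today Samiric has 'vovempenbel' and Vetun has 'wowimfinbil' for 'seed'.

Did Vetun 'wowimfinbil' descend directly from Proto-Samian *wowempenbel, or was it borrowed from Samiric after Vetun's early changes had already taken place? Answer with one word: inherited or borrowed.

If inherited, *wowempenbel would pass through all of Vetun's changes:
Vetun: start from *wowempenbel.
  rule 1 (unconditioned shift): wowempenbel → wowemfenbel
  rule 2: no change — wowemfenbel
  rule 3 (vowel merger): wowemfenbel → wowimfinbil
  rule 4: no change — wowimfinbil
  rule 5: no change — wowimfinbil
  ⇒ Vetun wowimfinbil
If borrowed from Samiric 'vovempenbel' after the early changes, it would undergo only the recent ones:
  rule 4 (pre-nasal raising): vovempenbel → vovimpinbel
  rule 5 (vowel merger): no change (vovimpinbel)
  ⇒ as a loan: vovimpinbel
Vetun 'wowimfinbil' matches the inherited outcome exactly, so it is an inherited cognate, not a loan.

inherited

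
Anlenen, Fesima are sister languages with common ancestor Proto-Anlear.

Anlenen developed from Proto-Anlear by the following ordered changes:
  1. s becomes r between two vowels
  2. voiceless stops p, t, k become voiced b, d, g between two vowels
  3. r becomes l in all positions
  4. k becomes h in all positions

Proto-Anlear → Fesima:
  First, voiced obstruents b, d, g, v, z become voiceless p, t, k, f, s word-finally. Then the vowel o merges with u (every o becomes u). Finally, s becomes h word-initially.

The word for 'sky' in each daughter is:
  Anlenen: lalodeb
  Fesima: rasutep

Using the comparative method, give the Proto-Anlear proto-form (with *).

Position 4: Anlenen has o, Fesima has u. Anlenen preserves o here (none of its changes turn any other segment into o), so the proto-segment is *o.
Position 5: Anlenen has d, Fesima has t. Taking the neighbouring segments as reconstructed: Anlenen d could go back to *t or *d; Fesima t can only go back to *t — the one source consistent with every daughter is *t.
This points to *rasoteb. Verify forward in each daughter:
Anlenen: start from *rasoteb.
  rule 1 (rhotacism): rasoteb → raroteb
  rule 2 (intervocalic voicing): raroteb → rarodeb
  rule 3 (unconditioned shift): rarodeb → lalodeb
  rule 4: no change — lalodeb
  ⇒ Anlenen lalodeb
Fesima: *rasoteb > rasotep > rasutep  (by final devoicing, vowel merger)
*rasoteb is the unique common source.

*rasoteb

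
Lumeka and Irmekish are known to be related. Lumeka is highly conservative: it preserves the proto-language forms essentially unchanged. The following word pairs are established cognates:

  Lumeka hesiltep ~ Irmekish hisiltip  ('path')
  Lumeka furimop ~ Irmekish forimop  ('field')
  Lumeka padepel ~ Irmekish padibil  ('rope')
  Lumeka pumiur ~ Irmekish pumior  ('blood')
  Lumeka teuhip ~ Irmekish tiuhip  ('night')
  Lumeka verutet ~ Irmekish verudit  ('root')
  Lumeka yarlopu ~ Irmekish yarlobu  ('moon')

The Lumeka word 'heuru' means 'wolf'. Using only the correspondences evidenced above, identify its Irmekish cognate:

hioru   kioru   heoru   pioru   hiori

teuhip ~ tiuhip — Lumeka e corresponds to Irmekish i after a consonant, before a back vowel.
pumiur ~ pumior — Lumeka u corresponds to Irmekish o after a vowel, before r.
Applying these to Lumeka 'heuru':
  heuru → hiuru   (e→i after a consonant, before a back vowel)
  hiuru → hioru   (u→o after a vowel, before r)
So the Irmekish cognate is 'hioru'.

hioru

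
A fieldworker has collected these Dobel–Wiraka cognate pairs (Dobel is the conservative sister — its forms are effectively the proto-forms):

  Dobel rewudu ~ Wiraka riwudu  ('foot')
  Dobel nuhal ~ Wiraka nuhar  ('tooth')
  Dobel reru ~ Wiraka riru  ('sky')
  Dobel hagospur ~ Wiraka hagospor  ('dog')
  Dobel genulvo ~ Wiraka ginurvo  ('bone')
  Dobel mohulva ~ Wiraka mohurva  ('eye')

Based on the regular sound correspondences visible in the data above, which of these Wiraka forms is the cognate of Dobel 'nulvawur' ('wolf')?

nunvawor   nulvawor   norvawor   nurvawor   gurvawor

nurvawor

genulvo ~ ginurvo, mohulva ~ mohurva — Dobel l corresponds to Wiraka r after a vowel, before a labial obstruent.
hagospur ~ hagospor — Dobel u corresponds to Wiraka o after a consonant, before r.
Applying these to Dobel 'nulvawur':
  nulvawur → nurvawur   (l→r after a vowel, before a labial obstruent)
  nurvawur → nurvawor   (u→o after a consonant, before r)
So the Wiraka cognate is 'nurvawor'.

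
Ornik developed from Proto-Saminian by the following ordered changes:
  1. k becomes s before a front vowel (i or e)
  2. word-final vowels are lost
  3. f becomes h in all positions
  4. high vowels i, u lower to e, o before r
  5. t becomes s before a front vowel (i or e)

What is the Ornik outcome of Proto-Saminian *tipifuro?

Ornik: *tipifuro > tipifur > tipihur > tipihor > sipihor  (by apocope, unconditioned shift, pre-rhotic lowering, palatalisation)

sipihor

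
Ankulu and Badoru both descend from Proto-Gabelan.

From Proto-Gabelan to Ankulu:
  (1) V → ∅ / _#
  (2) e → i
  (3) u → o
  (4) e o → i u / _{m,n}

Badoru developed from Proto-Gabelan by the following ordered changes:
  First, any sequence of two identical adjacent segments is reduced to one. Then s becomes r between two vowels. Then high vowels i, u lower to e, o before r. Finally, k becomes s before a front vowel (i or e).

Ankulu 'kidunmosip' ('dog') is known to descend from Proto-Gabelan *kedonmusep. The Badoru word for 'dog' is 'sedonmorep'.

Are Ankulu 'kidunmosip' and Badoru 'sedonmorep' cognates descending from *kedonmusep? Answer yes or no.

yes

Derive the expected Badoru reflex of *kedonmusep:
Badoru: *kedonmusep
  kedonmusep (rule 1 does not apply)
  kedonmusep → kedonmurep   [rhotacism]
  kedonmurep → kedonmorep   [pre-rhotic lowering]
  kedonmorep → sedonmorep   [palatalisation]
  giving Badoru sedonmorep.
Badoru 'sedonmorep' matches the regular reflex exactly, so the pair is cognate.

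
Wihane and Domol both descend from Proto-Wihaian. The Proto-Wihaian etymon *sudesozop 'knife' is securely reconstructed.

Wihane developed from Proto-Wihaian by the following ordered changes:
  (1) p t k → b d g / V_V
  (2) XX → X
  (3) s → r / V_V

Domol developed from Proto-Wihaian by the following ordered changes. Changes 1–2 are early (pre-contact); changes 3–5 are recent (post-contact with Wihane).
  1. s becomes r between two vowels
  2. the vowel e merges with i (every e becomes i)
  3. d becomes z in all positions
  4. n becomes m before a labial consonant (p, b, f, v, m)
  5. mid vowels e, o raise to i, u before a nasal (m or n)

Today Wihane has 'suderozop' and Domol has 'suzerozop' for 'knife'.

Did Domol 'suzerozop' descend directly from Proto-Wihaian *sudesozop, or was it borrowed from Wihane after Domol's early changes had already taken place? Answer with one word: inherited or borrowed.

If inherited, *sudesozop would pass through all of Domol's changes:
Domol: start from *sudesozop.
  rule 1 (rhotacism): sudesozop → suderozop
  rule 2 (vowel merger): suderozop → sudirozop
  rule 3 (unconditioned shift): sudirozop → suzirozop
  rule 4: no change — suzirozop
  rule 5: no change — suzirozop
  ⇒ Domol suzirozop
If borrowed from Wihane 'suderozop' after the early changes, it would undergo only the recent ones:
  rule 3 (unconditioned shift): suderozop → suzerozop
  rule 4 (nasal place assimilation): no change (suzerozop)
  rule 5 (pre-nasal raising): no change (suzerozop)
  ⇒ as a loan: suzerozop
Domol 'suzerozop' matches the loan outcome 'suzerozop', not the inherited 'suzirozop' — it skipped the early Domol changes, so it was borrowed from Wihane.

borrowed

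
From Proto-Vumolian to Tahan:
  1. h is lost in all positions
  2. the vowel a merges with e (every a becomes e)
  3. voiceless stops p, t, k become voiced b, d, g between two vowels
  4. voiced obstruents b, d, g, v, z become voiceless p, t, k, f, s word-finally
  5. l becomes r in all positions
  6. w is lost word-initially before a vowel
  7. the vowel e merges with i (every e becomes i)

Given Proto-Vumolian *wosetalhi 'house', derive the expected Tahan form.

Tahan: *wosetalhi > wosetali > woseteli > wosedeli > wosederi > osederi > osidiri  (by h-loss, vowel merger, intervocalic voicing, unconditioned shift, glide loss, vowel merger)

osidiri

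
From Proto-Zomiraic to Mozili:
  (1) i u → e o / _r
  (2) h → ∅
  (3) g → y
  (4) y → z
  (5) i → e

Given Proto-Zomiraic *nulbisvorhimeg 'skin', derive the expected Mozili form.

nulbesvoremez

Mozili: start from *nulbisvorhimeg.
  rule 1: no change — nulbisvorhimeg
  rule 2 (h-loss): nulbisvorhimeg → nulbisvorimeg
  rule 3 (unconditioned shift): nulbisvorimeg → nulbisvorimey
  rule 4 (unconditioned shift): nulbisvorimey → nulbisvorimez
  rule 5 (vowel merger): nulbisvorimez → nulbesvoremez
  ⇒ Mozili nulbesvoremez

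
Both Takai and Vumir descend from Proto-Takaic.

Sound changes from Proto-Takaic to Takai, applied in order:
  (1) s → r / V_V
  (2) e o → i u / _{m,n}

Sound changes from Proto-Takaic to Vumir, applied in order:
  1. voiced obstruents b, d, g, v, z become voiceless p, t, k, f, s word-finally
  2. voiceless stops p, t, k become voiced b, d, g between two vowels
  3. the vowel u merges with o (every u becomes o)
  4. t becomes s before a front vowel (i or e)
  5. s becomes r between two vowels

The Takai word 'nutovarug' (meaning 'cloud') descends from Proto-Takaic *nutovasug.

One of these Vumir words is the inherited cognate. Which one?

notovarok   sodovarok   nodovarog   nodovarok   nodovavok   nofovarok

Vumir: *nutovasug
  nutovasug → nutovasuk   [final devoicing]
  nutovasuk → nudovasuk   [intervocalic voicing]
  nudovasuk → nodovasok   [vowel merger]
  nodovasok (rule 4 does not apply)
  nodovasok → nodovarok   [rhotacism]
  giving Vumir nodovarok.
Among the options, 'nodovarok' alone shows every Vumir change applied in order.

nodovarok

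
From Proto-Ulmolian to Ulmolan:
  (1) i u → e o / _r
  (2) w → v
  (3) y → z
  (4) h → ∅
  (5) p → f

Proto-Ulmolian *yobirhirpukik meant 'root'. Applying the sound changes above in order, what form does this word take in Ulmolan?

Ulmolan: *yobirhirpukik > yoberherpukik > zoberherpukik > zobererpukik > zobererfukik  (by pre-rhotic lowering, unconditioned shift, h-loss, unconditioned shift)

zobererfukik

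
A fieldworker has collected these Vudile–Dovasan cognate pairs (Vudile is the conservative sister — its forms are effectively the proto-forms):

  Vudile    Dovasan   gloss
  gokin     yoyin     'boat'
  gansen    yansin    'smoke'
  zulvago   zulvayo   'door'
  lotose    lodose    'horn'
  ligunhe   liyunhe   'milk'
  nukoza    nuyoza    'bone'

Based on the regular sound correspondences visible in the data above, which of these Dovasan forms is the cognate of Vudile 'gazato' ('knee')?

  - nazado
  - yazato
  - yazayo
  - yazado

yazado

gansen ~ yansin — Vudile g corresponds to Dovasan y word-initially before a back vowel.
lotose ~ lodose — Vudile t corresponds to Dovasan d between vowels (before a back vowel).
Applying these to Vudile 'gazato':
  gazato → yazato   (g→y word-initially before a back vowel)
  yazato → yazado   (t→d between vowels (before a back vowel))
So the Dovasan cognate is 'yazado'.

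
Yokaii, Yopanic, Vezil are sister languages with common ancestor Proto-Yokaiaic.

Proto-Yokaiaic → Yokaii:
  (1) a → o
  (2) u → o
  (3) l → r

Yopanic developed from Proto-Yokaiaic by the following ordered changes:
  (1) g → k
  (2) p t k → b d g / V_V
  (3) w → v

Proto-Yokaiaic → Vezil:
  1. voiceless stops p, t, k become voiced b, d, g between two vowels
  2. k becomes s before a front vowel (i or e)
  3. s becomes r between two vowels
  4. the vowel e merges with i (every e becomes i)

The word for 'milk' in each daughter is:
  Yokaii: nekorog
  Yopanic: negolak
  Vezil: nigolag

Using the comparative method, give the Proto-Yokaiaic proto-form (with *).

*nekolag

Position 3: Yokaii has k, Yopanic has g, Vezil has g. Yokaii preserves k here (none of its changes turn any other segment into k), so the proto-segment is *k.
Position 7: Yokaii has g, Yopanic has k, Vezil has g. Yokaii preserves g here (none of its changes turn any other segment into g), so the proto-segment is *g.
Continuing position by position gives *nekolag; check it forward:
Yokaii: *nekolag
  nekolag → nekolog   [vowel merger]
  nekolog (rule 2 does not apply)
  nekolog → nekorog   [unconditioned shift]
  giving Yokaii nekorog.
Yopanic: *nekolag
  nekolag → nekolak   [unconditioned shift]
  nekolak → negolak   [intervocalic voicing]
  negolak (rule 3 does not apply)
  giving Yopanic negolak.
Vezil: start from *nekolag.
  rule 1 (intervocalic voicing): nekolag → negolag
  rule 2: no change — negolag
  rule 3: no change — negolag
  rule 4 (vowel merger): negolag → nigolag
  ⇒ Vezil nigolag
*nekolag is the unique common source.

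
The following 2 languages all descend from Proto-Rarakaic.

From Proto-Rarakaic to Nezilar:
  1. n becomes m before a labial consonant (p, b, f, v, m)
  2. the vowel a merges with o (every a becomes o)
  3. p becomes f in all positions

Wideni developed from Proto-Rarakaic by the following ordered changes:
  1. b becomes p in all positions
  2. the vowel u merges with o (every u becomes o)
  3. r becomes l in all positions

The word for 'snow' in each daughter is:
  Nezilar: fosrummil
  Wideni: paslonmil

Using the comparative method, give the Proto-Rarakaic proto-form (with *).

Position 2: Nezilar has o, Wideni has a. Wideni preserves a here (none of its changes turn any other segment into a), so the proto-segment is *a.
Position 1: Nezilar has f, Wideni has p. Taking the neighbouring segments as reconstructed: Nezilar f could go back to *p or *f; Wideni p could go back to *p or *b — the one source consistent with every daughter is *p.
Position 6: Nezilar has m, Wideni has n. Wideni preserves n here (none of its changes turn any other segment into n), so the proto-segment is *n.
Continuing position by position gives *pasrunmil; check it forward:
Nezilar: start from *pasrunmil.
  rule 1 (nasal place assimilation): pasrunmil → pasrummil
  rule 2 (vowel merger): pasrummil → posrummil
  rule 3 (unconditioned shift): posrummil → fosrummil
  ⇒ Nezilar fosrummil
Wideni: *pasrunmil > pasronmil > paslonmil  (by vowel merger, unconditioned shift)
*pasrunmil is the unique common source.

*pasrunmil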